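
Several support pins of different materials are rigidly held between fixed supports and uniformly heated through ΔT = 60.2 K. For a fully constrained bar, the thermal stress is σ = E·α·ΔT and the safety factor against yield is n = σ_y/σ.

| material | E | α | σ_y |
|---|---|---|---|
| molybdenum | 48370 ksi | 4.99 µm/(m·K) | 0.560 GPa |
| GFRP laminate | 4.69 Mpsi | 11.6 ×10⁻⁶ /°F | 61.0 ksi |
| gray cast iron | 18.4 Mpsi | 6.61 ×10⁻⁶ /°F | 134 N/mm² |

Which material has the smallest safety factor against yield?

In consistent units (E in GPa, α in ×10⁻⁶/K, σ_y in MPa):
  molybdenum: E = 333.5, α = 4.99, σ_y = 560.0 → σ = 100 MPa, n = 5.59
  GFRP laminate: E = 32.34, α = 20.9, σ_y = 420.6 → σ = 40.6 MPa, n = 10.3
  gray cast iron: E = 126.9, α = 11.9, σ_y = 134.0 → σ = 90.9 MPa, n = 1.47
The minimum is gray cast iron at n = 1.47.

gray cast iron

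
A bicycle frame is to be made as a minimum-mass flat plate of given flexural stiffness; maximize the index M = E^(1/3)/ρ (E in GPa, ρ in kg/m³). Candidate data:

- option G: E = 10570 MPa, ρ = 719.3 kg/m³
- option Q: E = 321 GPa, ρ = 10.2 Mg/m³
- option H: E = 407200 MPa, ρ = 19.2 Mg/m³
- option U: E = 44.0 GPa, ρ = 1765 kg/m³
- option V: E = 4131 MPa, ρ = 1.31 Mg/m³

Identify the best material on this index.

option G

Convert each candidate to consistent units, then evaluate M:
  option G: E = 10.57 GPa, ρ = 719.3 kg/m³
  option Q: E = 321.0 GPa, ρ = 10200 kg/m³
  option H: E = 407.2 GPa, ρ = 19200 kg/m³
  option U: E = 44.00 GPa, ρ = 1765 kg/m³
  option V: E = 4.131 GPa, ρ = 1310 kg/m³
  option G: M = 3.05×10⁻³
  option U: M = 2.00×10⁻³
  option V: M = 1.22×10⁻³
  option Q: M = 0.671×10⁻³
  option H: M = 0.386×10⁻³
Highest index: option G.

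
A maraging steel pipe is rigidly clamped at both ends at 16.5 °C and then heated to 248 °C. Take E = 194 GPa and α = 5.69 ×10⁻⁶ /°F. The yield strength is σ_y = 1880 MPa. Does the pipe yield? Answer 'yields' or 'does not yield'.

α = 5.69×10⁻⁶/°F × 9/5 = 10.2×10⁻⁶/K.
ΔT = 231.5 K. Constrained thermal stress σ = E·α·ΔT = 194.0×10³ MPa × 10.2×10⁻⁶ × 231.5 = 460 MPa (compressive).
Compare to σ_y = 1880 MPa: σ < σ_y, so it does not yield.

does not yield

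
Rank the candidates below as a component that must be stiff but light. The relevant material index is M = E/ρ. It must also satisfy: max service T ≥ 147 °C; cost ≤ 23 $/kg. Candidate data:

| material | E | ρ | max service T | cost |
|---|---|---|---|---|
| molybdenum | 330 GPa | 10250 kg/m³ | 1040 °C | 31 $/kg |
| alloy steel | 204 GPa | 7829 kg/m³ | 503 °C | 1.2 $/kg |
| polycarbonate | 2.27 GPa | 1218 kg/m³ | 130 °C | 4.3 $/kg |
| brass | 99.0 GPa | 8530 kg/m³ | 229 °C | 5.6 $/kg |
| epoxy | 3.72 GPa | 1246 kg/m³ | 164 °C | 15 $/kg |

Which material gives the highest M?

Screen on constraints: max service T ≥ 147 °C; cost ≤ 23 $/kg. Survivors: alloy steel, brass, epoxy.
Computing M directly (units already consistent):
  alloy steel: M = 26.1 MN·m/kg
  brass: M = 11.6 MN·m/kg
  epoxy: M = 2.99 MN·m/kg
Highest index: alloy steel.

alloy steel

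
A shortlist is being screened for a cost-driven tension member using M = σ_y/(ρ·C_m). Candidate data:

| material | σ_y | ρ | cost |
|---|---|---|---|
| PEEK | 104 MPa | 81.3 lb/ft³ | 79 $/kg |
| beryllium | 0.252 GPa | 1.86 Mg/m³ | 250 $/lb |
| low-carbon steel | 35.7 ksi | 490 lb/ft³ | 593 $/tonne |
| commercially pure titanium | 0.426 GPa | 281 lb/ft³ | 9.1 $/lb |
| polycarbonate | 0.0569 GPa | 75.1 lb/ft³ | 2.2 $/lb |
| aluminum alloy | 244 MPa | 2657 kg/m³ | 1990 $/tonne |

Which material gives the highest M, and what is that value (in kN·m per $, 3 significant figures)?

Putting every candidate on a common basis:
  PEEK: σ_y = 104.0 MPa, ρ = 1302 kg/m³, cost = 79.00 $/kg
  beryllium: σ_y = 252.0 MPa, ρ = 1860 kg/m³, cost = 551.1 $/kg
  low-carbon steel: σ_y = 246.1 MPa, ρ = 7849 kg/m³, cost = 0.5930 $/kg
  commercially pure titanium: σ_y = 426.0 MPa, ρ = 4501 kg/m³, cost = 20.06 $/kg
  polycarbonate: σ_y = 56.90 MPa, ρ = 1203 kg/m³, cost = 4.850 $/kg
  aluminum alloy: σ_y = 244.0 MPa, ρ = 2657 kg/m³, cost = 1.990 $/kg
  low-carbon steel: M = 52.9 kN·m per $
  aluminum alloy: M = 46.1 kN·m per $
  polycarbonate: M = 9.75 kN·m per $
  commercially pure titanium: M = 4.72 kN·m per $
  PEEK: M = 1.01 kN·m per $
  beryllium: M = 0.246 kN·m per $
The maximum is for low-carbon steel.

low-carbon steel, M = 52.9 kN·m per $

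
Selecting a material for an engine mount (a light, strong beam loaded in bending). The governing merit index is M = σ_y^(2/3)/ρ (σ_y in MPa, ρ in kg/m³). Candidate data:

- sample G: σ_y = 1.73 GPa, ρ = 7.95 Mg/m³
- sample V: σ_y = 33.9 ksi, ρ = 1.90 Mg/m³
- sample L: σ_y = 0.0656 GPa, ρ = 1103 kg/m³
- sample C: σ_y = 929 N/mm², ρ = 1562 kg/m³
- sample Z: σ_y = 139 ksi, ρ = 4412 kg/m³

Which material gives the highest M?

Putting every candidate on a common basis:
  sample G: σ_y = 1730 MPa, ρ = 7950 kg/m³
  sample V: σ_y = 233.7 MPa, ρ = 1900 kg/m³
  sample L: σ_y = 65.60 MPa, ρ = 1103 kg/m³
  sample C: σ_y = 929.0 MPa, ρ = 1562 kg/m³
  sample Z: σ_y = 958.4 MPa, ρ = 4412 kg/m³
  sample C: M = 61.0×10⁻³
  sample Z: M = 22.0×10⁻³
  sample V: M = 20.0×10⁻³
  sample G: M = 18.1×10⁻³
  sample L: M = 14.7×10⁻³
Sample C ranks first.

sample C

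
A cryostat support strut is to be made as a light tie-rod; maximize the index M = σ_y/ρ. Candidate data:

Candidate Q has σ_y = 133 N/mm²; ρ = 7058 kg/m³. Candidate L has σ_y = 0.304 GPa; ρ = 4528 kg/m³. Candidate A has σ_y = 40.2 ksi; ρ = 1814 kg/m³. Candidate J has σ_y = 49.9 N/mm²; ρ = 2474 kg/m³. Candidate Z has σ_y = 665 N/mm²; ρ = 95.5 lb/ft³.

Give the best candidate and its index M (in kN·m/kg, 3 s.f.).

candidate Z, M = 435 kN·m/kg

Convert each candidate to consistent units, then evaluate M:
  candidate Q: σ_y = 133.0 MPa, ρ = 7058 kg/m³
  candidate L: σ_y = 304.0 MPa, ρ = 4528 kg/m³
  candidate A: σ_y = 277.2 MPa, ρ = 1814 kg/m³
  candidate J: σ_y = 49.90 MPa, ρ = 2474 kg/m³
  candidate Z: σ_y = 665.0 MPa, ρ = 1530 kg/m³
  candidate Z: M = 435 kN·m/kg
  candidate A: M = 153 kN·m/kg
  candidate L: M = 67.1 kN·m/kg
  candidate J: M = 20.2 kN·m/kg
  candidate Q: M = 18.8 kN·m/kg
Candidate Z has the largest M.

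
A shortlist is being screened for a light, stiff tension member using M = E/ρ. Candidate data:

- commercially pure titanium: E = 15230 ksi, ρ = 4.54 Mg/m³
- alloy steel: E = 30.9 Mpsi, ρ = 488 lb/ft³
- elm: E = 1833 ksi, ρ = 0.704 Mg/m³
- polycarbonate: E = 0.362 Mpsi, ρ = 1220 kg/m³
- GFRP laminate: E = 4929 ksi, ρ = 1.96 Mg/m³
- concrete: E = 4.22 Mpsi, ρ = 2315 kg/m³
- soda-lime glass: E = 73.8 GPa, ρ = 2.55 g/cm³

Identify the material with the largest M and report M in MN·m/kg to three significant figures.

soda-lime glass, M = 28.9 MN·m/kg

After converting to SI:
  commercially pure titanium: E = 105.0 GPa, ρ = 4540 kg/m³
  alloy steel: E = 213.0 GPa, ρ = 7817 kg/m³
  elm: E = 12.64 GPa, ρ = 704.0 kg/m³
  polycarbonate: E = 2.496 GPa, ρ = 1220 kg/m³
  GFRP laminate: E = 33.98 GPa, ρ = 1960 kg/m³
  concrete: E = 29.10 GPa, ρ = 2315 kg/m³
  soda-lime glass: E = 73.80 GPa, ρ = 2550 kg/m³
  soda-lime glass: M = 28.9 MN·m/kg
  alloy steel: M = 27.3 MN·m/kg
  commercially pure titanium: M = 23.1 MN·m/kg
  elm: M = 18.0 MN·m/kg
  GFRP laminate: M = 17.3 MN·m/kg
  concrete: M = 12.6 MN·m/kg
  polycarbonate: M = 2.05 MN·m/kg
The maximum is for soda-lime glass.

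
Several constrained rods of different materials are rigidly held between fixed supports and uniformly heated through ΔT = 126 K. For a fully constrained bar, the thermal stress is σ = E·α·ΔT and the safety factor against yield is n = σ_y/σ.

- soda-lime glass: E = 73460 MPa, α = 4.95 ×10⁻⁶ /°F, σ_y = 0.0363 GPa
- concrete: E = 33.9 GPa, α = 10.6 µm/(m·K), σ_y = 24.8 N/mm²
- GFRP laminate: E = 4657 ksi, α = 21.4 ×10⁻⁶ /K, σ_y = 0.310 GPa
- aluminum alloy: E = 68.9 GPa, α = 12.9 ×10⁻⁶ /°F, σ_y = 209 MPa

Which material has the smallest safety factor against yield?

Converting E to GPa, α to ×10⁻⁶/K, σ_y to MPa, then σ and n for each:
  soda-lime glass: E = 73.46, α = 8.91, σ_y = 36.30 → σ = 82.5 MPa, n = 0.440
  concrete: E = 33.90, α = 10.6, σ_y = 24.80 → σ = 45.3 MPa, n = 0.548
  GFRP laminate: E = 32.11, α = 21.4, σ_y = 310.0 → σ = 86.6 MPa, n = 3.58
  aluminum alloy: E = 68.90, α = 23.2, σ_y = 209.0 → σ = 202 MPa, n = 1.04
Smallest n: soda-lime glass with n = 0.440.

soda-lime glass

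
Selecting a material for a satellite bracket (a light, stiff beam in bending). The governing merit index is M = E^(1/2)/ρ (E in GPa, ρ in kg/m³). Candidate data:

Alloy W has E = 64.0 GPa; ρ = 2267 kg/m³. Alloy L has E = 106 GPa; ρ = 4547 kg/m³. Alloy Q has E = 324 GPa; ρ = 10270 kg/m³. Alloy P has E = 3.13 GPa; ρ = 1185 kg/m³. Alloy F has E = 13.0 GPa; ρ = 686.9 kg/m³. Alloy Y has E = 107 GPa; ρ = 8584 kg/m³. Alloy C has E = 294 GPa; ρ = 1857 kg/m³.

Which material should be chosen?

alloy C

Per-candidate index values:
  alloy C: M = 9.23×10⁻³
  alloy F: M = 5.25×10⁻³
  alloy W: M = 3.53×10⁻³
  alloy L: M = 2.26×10⁻³
  alloy Q: M = 1.75×10⁻³
  alloy P: M = 1.49×10⁻³
  alloy Y: M = 1.21×10⁻³
Alloy C ranks first.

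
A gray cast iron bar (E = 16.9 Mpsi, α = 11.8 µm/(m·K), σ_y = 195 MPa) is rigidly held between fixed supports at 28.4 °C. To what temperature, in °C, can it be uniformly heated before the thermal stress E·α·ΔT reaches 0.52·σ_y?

E = 16.9 Mpsi = 116.5 GPa.
E·α·ΔT = 101.4 MPa ⇒ ΔT = 101.4 / (116.5×10³ × 11.8×10⁻⁶) = 73.75 K.
T = 28.4 + 73.75 = 102.1 °C.

102 °C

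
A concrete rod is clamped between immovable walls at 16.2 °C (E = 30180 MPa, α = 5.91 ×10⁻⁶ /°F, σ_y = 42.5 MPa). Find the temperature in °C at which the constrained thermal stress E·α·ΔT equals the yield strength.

E = 30180 MPa = 30.18 GPa.
α = 5.91×10⁻⁶/°F × 9/5 = 10.6×10⁻⁶/K.
E·α·ΔT = 42.50 MPa ⇒ ΔT = 42.50 / (30.18×10³ × 10.6×10⁻⁶) = 132.4 K.
T = 16.2 + 132.4 = 148.6 °C.

149 °C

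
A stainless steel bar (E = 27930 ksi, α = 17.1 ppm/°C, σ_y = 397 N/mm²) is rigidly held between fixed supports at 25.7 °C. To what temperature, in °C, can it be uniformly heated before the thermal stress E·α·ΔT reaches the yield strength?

146 °C

E = 27930 ksi = 192.6 GPa.
σ_y = 397 N/mm² = 397.0 MPa.
E·α·ΔT = 397.0 MPa ⇒ ΔT = 397.0 / (192.6×10³ × 17.1×10⁻⁶) = 120.6 K.
T = 25.7 + 120.6 = 146.3 °C.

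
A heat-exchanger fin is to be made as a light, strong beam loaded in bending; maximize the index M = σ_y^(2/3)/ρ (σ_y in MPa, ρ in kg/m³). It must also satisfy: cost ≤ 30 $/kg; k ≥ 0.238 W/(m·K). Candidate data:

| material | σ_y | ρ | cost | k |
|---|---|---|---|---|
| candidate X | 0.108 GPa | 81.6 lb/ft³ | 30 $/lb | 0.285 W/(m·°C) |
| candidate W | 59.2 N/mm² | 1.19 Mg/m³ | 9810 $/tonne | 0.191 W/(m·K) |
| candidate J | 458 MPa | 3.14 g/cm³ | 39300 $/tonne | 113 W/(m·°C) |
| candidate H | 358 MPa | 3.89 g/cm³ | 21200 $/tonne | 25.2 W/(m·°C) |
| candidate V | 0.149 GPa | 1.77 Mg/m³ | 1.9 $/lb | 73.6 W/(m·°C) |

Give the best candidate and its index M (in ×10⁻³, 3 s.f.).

candidate V, M = 15.9×10⁻³

Screen on constraints: cost ≤ 30 $/kg; k ≥ 0.238 W/(m·K). Survivors: candidate H, candidate V.
In SI units:
  candidate H: σ_y = 358.0 MPa, ρ = 3890 kg/m³
  candidate V: σ_y = 149.0 MPa, ρ = 1770 kg/m³
  candidate V: M = 15.9×10⁻³
  candidate H: M = 13.0×10⁻³
Highest index: candidate V.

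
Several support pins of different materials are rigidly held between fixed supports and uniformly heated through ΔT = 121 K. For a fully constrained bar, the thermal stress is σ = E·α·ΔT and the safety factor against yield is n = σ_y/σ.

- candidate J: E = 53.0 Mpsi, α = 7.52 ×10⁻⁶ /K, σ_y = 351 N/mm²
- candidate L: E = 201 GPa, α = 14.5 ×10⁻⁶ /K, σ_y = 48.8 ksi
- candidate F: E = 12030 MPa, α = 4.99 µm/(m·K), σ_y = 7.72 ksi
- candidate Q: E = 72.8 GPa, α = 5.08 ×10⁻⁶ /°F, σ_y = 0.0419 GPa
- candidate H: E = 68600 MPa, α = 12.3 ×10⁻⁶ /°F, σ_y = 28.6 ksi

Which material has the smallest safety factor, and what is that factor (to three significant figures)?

candidate Q, n = 0.520

Per material, after unit conversion:
  candidate J: E = 365.4, α = 7.52, σ_y = 351.0 → σ = 333 MPa, n = 1.06
  candidate L: E = 201.0, α = 14.5, σ_y = 336.5 → σ = 353 MPa, n = 0.954
  candidate F: E = 12.03, α = 4.99, σ_y = 53.23 → σ = 7.26 MPa, n = 7.33
  candidate Q: E = 72.80, α = 9.14, σ_y = 41.90 → σ = 80.5 MPa, n = 0.520
  candidate H: E = 68.60, α = 22.1, σ_y = 197.2 → σ = 184 MPa, n = 1.07
Smallest n: candidate Q with n = 0.520.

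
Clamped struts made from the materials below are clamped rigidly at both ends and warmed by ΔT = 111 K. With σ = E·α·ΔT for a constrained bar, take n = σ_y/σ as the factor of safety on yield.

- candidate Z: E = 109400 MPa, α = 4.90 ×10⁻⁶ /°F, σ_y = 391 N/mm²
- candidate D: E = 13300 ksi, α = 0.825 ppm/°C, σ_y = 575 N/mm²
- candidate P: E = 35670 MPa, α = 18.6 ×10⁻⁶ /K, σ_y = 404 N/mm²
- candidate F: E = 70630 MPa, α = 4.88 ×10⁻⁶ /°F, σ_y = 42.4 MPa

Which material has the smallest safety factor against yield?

candidate F

In consistent units (E in GPa, α in ×10⁻⁶/K, σ_y in MPa):
  candidate Z: E = 109.4, α = 8.82, σ_y = 391.0 → σ = 107 MPa, n = 3.65
  candidate D: E = 91.70, α = 0.825, σ_y = 575.0 → σ = 8.40 MPa, n = 68.5
  candidate P: E = 35.67, α = 18.6, σ_y = 404.0 → σ = 73.6 MPa, n = 5.49
  candidate F: E = 70.63, α = 8.78, σ_y = 42.40 → σ = 68.9 MPa, n = 0.616
The minimum is candidate F at n = 0.616.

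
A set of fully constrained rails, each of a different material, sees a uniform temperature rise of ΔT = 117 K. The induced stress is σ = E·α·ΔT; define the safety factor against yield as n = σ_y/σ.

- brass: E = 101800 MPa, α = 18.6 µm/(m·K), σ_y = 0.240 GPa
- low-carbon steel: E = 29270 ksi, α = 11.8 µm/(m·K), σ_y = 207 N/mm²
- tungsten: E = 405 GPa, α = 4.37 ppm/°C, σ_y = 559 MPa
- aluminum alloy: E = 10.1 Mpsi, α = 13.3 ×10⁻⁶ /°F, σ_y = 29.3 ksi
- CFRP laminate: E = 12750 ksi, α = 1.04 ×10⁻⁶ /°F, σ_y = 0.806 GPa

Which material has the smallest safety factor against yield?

In consistent units (E in GPa, α in ×10⁻⁶/K, σ_y in MPa):
  brass: E = 101.8, α = 18.6, σ_y = 240.0 → σ = 222 MPa, n = 1.08
  low-carbon steel: E = 201.8, α = 11.8, σ_y = 207.0 → σ = 279 MPa, n = 0.743
  tungsten: E = 405.0, α = 4.37, σ_y = 559.0 → σ = 207 MPa, n = 2.70
  aluminum alloy: E = 69.64, α = 23.9, σ_y = 202.0 → σ = 195 MPa, n = 1.04
  CFRP laminate: E = 87.91, α = 1.87, σ_y = 806.0 → σ = 19.3 MPa, n = 41.9
Smallest n: low-carbon steel with n = 0.743.

low-carbon steel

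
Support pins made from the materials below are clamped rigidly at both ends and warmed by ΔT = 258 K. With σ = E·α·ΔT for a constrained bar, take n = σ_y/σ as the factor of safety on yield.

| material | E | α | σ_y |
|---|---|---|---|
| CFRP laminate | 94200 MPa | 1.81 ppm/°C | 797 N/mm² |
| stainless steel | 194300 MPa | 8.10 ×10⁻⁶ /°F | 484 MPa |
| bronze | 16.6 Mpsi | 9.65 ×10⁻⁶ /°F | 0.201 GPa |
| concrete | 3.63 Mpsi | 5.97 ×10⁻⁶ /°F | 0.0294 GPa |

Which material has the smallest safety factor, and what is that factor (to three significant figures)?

In consistent units (E in GPa, α in ×10⁻⁶/K, σ_y in MPa):
  CFRP laminate: E = 94.20, α = 1.81, σ_y = 797.0 → σ = 44.0 MPa, n = 18.1
  stainless steel: E = 194.3, α = 14.6, σ_y = 484.0 → σ = 731 MPa, n = 0.662
  bronze: E = 114.5, α = 17.4, σ_y = 201.0 → σ = 513 MPa, n = 0.392
  concrete: E = 25.03, α = 10.7, σ_y = 29.40 → σ = 69.4 MPa, n = 0.424
Bronze has the lowest safety factor, n = 0.392.

bronze, n = 0.392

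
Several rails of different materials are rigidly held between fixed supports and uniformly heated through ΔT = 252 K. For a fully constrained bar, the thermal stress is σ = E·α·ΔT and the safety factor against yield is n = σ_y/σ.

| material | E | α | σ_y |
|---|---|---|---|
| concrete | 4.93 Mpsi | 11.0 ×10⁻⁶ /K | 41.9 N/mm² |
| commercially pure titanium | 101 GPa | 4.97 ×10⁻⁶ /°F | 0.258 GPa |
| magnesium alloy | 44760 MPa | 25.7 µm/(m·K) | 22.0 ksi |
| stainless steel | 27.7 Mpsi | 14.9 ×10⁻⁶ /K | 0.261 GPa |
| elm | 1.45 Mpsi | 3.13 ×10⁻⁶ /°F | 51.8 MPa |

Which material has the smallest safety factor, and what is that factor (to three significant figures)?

Converting E to GPa, α to ×10⁻⁶/K, σ_y to MPa, then σ and n for each:
  concrete: E = 33.99, α = 11.0, σ_y = 41.90 → σ = 94.2 MPa, n = 0.445
  commercially pure titanium: E = 101.0, α = 8.95, σ_y = 258.0 → σ = 228 MPa, n = 1.13
  magnesium alloy: E = 44.76, α = 25.7, σ_y = 151.7 → σ = 290 MPa, n = 0.523
  stainless steel: E = 191.0, α = 14.9, σ_y = 261.0 → σ = 717 MPa, n = 0.364
  elm: E = 9.997, α = 5.63, σ_y = 51.80 → σ = 14.2 MPa, n = 3.65
The minimum is stainless steel at n = 0.364.

stainless steel, n = 0.364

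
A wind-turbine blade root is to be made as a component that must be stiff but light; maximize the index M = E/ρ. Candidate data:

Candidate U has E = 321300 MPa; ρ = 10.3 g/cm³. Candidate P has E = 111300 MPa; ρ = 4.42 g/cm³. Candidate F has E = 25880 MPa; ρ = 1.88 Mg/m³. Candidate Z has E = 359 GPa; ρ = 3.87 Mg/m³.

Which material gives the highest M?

candidate Z

Normalizing units and computing the index:
  candidate U: E = 321.3 GPa, ρ = 10300 kg/m³
  candidate P: E = 111.3 GPa, ρ = 4420 kg/m³
  candidate F: E = 25.88 GPa, ρ = 1880 kg/m³
  candidate Z: E = 359.0 GPa, ρ = 3870 kg/m³
  candidate Z: M = 92.8 MN·m/kg
  candidate U: M = 31.2 MN·m/kg
  candidate P: M = 25.2 MN·m/kg
  candidate F: M = 13.8 MN·m/kg
Highest index: candidate Z.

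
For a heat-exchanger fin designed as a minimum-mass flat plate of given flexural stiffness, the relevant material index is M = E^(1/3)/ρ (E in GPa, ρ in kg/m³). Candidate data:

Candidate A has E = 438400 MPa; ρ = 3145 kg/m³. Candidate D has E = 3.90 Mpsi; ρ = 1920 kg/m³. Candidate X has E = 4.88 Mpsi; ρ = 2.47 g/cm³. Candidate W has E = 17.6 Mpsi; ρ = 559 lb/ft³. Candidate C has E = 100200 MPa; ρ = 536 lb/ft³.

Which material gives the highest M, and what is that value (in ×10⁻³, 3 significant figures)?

After converting to SI:
  candidate A: E = 438.4 GPa, ρ = 3145 kg/m³
  candidate D: E = 26.89 GPa, ρ = 1920 kg/m³
  candidate X: E = 33.65 GPa, ρ = 2470 kg/m³
  candidate W: E = 121.3 GPa, ρ = 8954 kg/m³
  candidate C: E = 100.2 GPa, ρ = 8586 kg/m³
  candidate A: M = 2.42×10⁻³
  candidate D: M = 1.56×10⁻³
  candidate X: M = 1.31×10⁻³
  candidate W: M = 0.553×10⁻³
  candidate C: M = 0.541×10⁻³
The maximum is for candidate A.

candidate A, M = 2.42×10⁻³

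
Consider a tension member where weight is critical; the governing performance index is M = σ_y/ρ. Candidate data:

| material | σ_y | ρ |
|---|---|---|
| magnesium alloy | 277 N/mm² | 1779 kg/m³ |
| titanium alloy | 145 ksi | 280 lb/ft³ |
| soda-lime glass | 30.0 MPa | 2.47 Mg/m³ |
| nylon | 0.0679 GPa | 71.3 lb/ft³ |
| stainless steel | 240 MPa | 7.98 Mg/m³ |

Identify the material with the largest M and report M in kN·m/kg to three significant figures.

Normalizing units and computing the index:
  magnesium alloy: σ_y = 277.0 MPa, ρ = 1779 kg/m³
  titanium alloy: σ_y = 999.7 MPa, ρ = 4485 kg/m³
  soda-lime glass: σ_y = 30.00 MPa, ρ = 2470 kg/m³
  nylon: σ_y = 67.90 MPa, ρ = 1142 kg/m³
  stainless steel: σ_y = 240.0 MPa, ρ = 7980 kg/m³
  titanium alloy: M = 223 kN·m/kg
  magnesium alloy: M = 156 kN·m/kg
  nylon: M = 59.5 kN·m/kg
  stainless steel: M = 30.1 kN·m/kg
  soda-lime glass: M = 12.1 kN·m/kg
Titanium alloy has the largest M.

titanium alloy, M = 223 kN·m/kg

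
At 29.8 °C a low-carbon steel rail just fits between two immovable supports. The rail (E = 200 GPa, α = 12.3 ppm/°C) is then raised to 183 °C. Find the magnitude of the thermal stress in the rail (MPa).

ΔT = 153.2 K. Constrained thermal stress σ = E·α·ΔT = 200.0×10³ MPa × 12.3×10⁻⁶ × 153.2 = 377 MPa (compressive).

377 MPa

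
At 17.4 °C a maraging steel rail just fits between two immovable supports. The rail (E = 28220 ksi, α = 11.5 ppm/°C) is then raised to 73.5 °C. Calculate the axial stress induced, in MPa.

126 MPa

E = 28220 ksi = 194.6 GPa.
ΔT = 56.10 K. Constrained thermal stress σ = E·α·ΔT = 194.6×10³ MPa × 11.5×10⁻⁶ × 56.10 = 126 MPa (compressive).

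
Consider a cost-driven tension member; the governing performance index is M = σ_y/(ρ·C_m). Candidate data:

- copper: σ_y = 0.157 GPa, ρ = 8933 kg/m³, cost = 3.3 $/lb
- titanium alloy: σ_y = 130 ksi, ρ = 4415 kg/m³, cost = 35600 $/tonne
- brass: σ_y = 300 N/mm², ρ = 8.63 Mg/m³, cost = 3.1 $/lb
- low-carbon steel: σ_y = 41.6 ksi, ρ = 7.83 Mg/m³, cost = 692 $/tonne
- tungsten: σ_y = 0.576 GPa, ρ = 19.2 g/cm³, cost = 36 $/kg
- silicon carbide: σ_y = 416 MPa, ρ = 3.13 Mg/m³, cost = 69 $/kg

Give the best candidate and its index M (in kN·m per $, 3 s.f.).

low-carbon steel, M = 52.9 kN·m per $

Normalizing units and computing the index:
  copper: σ_y = 157.0 MPa, ρ = 8933 kg/m³, cost = 7.275 $/kg
  titanium alloy: σ_y = 896.3 MPa, ρ = 4415 kg/m³, cost = 35.60 $/kg
  brass: σ_y = 300.0 MPa, ρ = 8630 kg/m³, cost = 6.834 $/kg
  low-carbon steel: σ_y = 286.8 MPa, ρ = 7830 kg/m³, cost = 0.6920 $/kg
  tungsten: σ_y = 576.0 MPa, ρ = 19200 kg/m³, cost = 36.00 $/kg
  silicon carbide: σ_y = 416.0 MPa, ρ = 3130 kg/m³, cost = 69.00 $/kg
  low-carbon steel: M = 52.9 kN·m per $
  titanium alloy: M = 5.70 kN·m per $
  brass: M = 5.09 kN·m per $
  copper: M = 2.42 kN·m per $
  silicon carbide: M = 1.93 kN·m per $
  tungsten: M = 0.833 kN·m per $
Highest index: low-carbon steel.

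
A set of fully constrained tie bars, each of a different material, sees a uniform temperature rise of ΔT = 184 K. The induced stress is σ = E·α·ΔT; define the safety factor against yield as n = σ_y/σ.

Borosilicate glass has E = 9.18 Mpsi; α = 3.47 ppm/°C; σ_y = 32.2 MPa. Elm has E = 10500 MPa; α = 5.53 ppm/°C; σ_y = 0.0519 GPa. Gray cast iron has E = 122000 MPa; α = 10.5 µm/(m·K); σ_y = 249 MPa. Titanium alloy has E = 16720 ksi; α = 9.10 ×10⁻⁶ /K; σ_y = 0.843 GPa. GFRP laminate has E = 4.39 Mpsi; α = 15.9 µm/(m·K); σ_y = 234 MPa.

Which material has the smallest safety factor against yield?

borosilicate glass

Per material, after unit conversion:
  borosilicate glass: E = 63.29, α = 3.47, σ_y = 32.20 → σ = 40.4 MPa, n = 0.797
  elm: E = 10.50, α = 5.53, σ_y = 51.90 → σ = 10.7 MPa, n = 4.86
  gray cast iron: E = 122.0, α = 10.5, σ_y = 249.0 → σ = 236 MPa, n = 1.06
  titanium alloy: E = 115.3, α = 9.10, σ_y = 843.0 → σ = 193 MPa, n = 4.37
  GFRP laminate: E = 30.27, α = 15.9, σ_y = 234.0 → σ = 88.6 MPa, n = 2.64
Smallest n: borosilicate glass with n = 0.797.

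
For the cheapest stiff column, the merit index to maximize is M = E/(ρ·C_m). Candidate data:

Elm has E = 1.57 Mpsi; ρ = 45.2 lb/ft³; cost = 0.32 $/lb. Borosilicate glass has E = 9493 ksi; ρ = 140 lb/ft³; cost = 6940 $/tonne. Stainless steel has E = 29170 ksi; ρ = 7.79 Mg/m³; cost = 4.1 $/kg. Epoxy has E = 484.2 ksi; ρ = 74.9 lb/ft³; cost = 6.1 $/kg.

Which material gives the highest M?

elm

Normalizing units and computing the index:
  elm: E = 10.82 GPa, ρ = 724.0 kg/m³, cost = 0.7055 $/kg
  borosilicate glass: E = 65.45 GPa, ρ = 2243 kg/m³, cost = 6.940 $/kg
  stainless steel: E = 201.1 GPa, ρ = 7790 kg/m³, cost = 4.100 $/kg
  epoxy: E = 3.338 GPa, ρ = 1200 kg/m³, cost = 6.100 $/kg
  elm: M = 21.2 MN·m per $
  stainless steel: M = 6.30 MN·m per $
  borosilicate glass: M = 4.21 MN·m per $
  epoxy: M = 0.456 MN·m per $
Highest index: elm.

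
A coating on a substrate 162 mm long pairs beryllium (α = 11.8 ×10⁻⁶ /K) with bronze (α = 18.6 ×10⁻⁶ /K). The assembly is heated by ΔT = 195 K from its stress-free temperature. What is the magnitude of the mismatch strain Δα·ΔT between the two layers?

Δα = |11.8 − 18.6|×10⁻⁶/K = 6.80×10⁻⁶/K.
Mismatch strain = Δα·ΔT = 6.80×10⁻⁶ × 195.0 = 1.33×10⁻³.

1.33×10⁻³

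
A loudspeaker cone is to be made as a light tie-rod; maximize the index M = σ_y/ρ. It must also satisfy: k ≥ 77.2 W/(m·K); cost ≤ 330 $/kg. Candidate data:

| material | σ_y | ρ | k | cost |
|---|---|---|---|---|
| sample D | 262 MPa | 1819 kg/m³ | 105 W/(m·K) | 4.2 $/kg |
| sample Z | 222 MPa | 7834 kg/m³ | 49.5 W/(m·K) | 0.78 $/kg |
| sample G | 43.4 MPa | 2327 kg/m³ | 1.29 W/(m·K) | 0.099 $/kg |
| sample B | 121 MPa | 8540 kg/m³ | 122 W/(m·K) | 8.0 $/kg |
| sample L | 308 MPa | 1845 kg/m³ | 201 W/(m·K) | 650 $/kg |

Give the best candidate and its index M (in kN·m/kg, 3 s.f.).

sample D, M = 144 kN·m/kg

Screen on constraints: k ≥ 77.2 W/(m·K); cost ≤ 330 $/kg. Survivors: sample D, sample B.
Evaluate M for each candidate:
  sample D: M = 144 kN·m/kg
  sample B: M = 14.2 kN·m/kg
Sample D ranks first.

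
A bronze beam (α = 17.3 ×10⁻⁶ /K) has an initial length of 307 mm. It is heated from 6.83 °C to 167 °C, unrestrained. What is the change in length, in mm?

0.851 mm

ΔT = 167 − 6.83 = 160.2 K.
ΔL = α·L₀·ΔT = 17.3×10⁻⁶ × 307 mm × 160.2 K = 0.851 mm.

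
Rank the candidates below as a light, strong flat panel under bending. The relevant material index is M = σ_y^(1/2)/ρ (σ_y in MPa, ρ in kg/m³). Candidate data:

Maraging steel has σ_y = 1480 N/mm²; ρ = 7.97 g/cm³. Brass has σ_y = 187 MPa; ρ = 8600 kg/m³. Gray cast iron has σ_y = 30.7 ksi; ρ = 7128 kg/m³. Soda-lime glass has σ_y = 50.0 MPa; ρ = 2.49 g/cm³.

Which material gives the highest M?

maraging steel

In SI units:
  maraging steel: σ_y = 1480 MPa, ρ = 7970 kg/m³
  brass: σ_y = 187.0 MPa, ρ = 8600 kg/m³
  gray cast iron: σ_y = 211.7 MPa, ρ = 7128 kg/m³
  soda-lime glass: σ_y = 50.00 MPa, ρ = 2490 kg/m³
  maraging steel: M = 4.83×10⁻³
  soda-lime glass: M = 2.84×10⁻³
  gray cast iron: M = 2.04×10⁻³
  brass: M = 1.59×10⁻³
Highest index: maraging steel.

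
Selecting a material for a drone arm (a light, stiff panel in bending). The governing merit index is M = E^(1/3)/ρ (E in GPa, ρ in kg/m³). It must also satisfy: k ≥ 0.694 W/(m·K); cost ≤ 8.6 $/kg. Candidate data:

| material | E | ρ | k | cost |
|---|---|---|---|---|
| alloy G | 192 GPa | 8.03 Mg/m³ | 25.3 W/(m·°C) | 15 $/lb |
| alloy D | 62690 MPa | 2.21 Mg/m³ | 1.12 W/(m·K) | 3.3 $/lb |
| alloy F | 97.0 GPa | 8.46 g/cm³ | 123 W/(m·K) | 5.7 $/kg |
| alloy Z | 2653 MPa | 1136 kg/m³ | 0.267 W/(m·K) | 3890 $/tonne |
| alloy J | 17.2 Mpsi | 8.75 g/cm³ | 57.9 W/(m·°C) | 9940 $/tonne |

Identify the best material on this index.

Screen on constraints: k ≥ 0.694 W/(m·K); cost ≤ 8.6 $/kg. Survivors: alloy D, alloy F.
After converting to SI:
  alloy D: E = 62.69 GPa, ρ = 2210 kg/m³
  alloy F: E = 97.00 GPa, ρ = 8460 kg/m³
  alloy D: M = 1.80×10⁻³
  alloy F: M = 0.543×10⁻³
Highest index: alloy D.

alloy D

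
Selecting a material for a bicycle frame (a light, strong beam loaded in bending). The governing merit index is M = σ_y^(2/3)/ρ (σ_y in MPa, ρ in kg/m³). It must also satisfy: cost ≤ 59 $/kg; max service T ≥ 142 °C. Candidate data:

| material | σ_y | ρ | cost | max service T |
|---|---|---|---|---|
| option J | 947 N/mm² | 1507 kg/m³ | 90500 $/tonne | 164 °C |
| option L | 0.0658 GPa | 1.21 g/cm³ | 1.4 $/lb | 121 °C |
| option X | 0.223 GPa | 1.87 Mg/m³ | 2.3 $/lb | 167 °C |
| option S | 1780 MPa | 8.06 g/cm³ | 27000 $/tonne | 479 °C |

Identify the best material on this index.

Screen on constraints: cost ≤ 59 $/kg; max service T ≥ 142 °C. Survivors: option X, option S.
Convert each candidate to consistent units, then evaluate M:
  option X: σ_y = 223.0 MPa, ρ = 1870 kg/m³
  option S: σ_y = 1780 MPa, ρ = 8060 kg/m³
  option X: M = 19.7×10⁻³
  option S: M = 18.2×10⁻³
The maximum is for option X.

option X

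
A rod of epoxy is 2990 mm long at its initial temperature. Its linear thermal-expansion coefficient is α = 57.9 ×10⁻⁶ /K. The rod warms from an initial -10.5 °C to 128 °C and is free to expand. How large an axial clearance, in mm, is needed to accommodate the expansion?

24.0 mm

ΔT = 128 − (-10.5) = 138.5 K.
ΔL = α·L₀·ΔT = 57.9×10⁻⁶ × 2990 mm × 138.5 K = 24.0 mm.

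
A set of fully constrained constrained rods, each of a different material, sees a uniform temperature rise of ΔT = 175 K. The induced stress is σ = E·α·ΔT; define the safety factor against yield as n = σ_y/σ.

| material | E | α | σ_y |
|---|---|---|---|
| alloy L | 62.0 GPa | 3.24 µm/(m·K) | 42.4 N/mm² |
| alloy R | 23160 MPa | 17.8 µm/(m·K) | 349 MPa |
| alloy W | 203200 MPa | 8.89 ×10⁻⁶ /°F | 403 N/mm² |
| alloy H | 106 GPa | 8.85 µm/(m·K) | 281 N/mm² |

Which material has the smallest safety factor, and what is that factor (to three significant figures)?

Converting E to GPa, α to ×10⁻⁶/K, σ_y to MPa, then σ and n for each:
  alloy L: E = 62.00, α = 3.24, σ_y = 42.40 → σ = 35.2 MPa, n = 1.21
  alloy R: E = 23.16, α = 17.8, σ_y = 349.0 → σ = 72.1 MPa, n = 4.84
  alloy W: E = 203.2, α = 16.0, σ_y = 403.0 → σ = 569 MPa, n = 0.708
  alloy H: E = 106.0, α = 8.85, σ_y = 281.0 → σ = 164 MPa, n = 1.71
Smallest n: alloy W with n = 0.708.

alloy W, n = 0.708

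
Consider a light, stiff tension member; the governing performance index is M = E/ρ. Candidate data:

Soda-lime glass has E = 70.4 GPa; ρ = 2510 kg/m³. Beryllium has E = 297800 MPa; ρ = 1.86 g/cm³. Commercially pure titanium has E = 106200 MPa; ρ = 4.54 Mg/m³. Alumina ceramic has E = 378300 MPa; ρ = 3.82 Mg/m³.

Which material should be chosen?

beryllium

In SI units:
  soda-lime glass: E = 70.40 GPa, ρ = 2510 kg/m³
  beryllium: E = 297.8 GPa, ρ = 1860 kg/m³
  commercially pure titanium: E = 106.2 GPa, ρ = 4540 kg/m³
  alumina ceramic: E = 378.3 GPa, ρ = 3820 kg/m³
  beryllium: M = 160 MN·m/kg
  alumina ceramic: M = 99.0 MN·m/kg
  soda-lime glass: M = 28.0 MN·m/kg
  commercially pure titanium: M = 23.4 MN·m/kg
Beryllium ranks first.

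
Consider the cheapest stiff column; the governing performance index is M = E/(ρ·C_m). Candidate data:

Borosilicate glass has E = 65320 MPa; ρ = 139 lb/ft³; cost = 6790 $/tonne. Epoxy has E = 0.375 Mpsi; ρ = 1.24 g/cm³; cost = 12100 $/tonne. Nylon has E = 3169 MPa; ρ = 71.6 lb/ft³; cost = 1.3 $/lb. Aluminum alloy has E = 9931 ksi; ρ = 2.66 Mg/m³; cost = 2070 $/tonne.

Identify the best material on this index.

Normalizing units and computing the index:
  borosilicate glass: E = 65.32 GPa, ρ = 2227 kg/m³, cost = 6.790 $/kg
  epoxy: E = 2.586 GPa, ρ = 1240 kg/m³, cost = 12.10 $/kg
  nylon: E = 3.169 GPa, ρ = 1147 kg/m³, cost = 2.866 $/kg
  aluminum alloy: E = 68.47 GPa, ρ = 2660 kg/m³, cost = 2.070 $/kg
  aluminum alloy: M = 12.4 MN·m per $
  borosilicate glass: M = 4.32 MN·m per $
  nylon: M = 0.964 MN·m per $
  epoxy: M = 0.172 MN·m per $
The maximum is for aluminum alloy.

aluminum alloy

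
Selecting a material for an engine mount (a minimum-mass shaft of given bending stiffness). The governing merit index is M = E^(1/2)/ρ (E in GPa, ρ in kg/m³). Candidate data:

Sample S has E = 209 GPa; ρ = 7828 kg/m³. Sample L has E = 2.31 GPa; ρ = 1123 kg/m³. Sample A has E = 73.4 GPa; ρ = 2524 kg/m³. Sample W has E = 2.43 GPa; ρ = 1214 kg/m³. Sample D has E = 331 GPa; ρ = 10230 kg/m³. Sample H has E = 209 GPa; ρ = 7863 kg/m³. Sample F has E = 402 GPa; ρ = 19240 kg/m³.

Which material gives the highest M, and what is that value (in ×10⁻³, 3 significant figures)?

sample A, M = 3.39×10⁻³

Evaluate M for each candidate:
  sample A: M = 3.39×10⁻³
  sample S: M = 1.85×10⁻³
  sample H: M = 1.84×10⁻³
  sample D: M = 1.78×10⁻³
  sample L: M = 1.35×10⁻³
  sample W: M = 1.28×10⁻³
  sample F: M = 1.04×10⁻³
Sample A has the largest M.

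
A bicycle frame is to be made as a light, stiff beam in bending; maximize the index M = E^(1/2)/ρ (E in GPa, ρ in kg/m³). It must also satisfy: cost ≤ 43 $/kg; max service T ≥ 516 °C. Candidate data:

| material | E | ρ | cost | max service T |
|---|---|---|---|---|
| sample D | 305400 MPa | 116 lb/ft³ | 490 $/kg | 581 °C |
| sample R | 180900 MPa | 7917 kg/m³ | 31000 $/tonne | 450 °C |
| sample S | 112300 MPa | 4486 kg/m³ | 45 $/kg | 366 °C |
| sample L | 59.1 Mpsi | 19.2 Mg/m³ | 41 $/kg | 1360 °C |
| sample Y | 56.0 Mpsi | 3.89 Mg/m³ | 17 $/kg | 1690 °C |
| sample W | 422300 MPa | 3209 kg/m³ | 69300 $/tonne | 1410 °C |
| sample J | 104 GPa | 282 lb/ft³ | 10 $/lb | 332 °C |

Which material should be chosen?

sample Y

Screen on constraints: cost ≤ 43 $/kg; max service T ≥ 516 °C. Survivors: sample L, sample Y.
Putting every candidate on a common basis:
  sample L: E = 407.5 GPa, ρ = 19200 kg/m³
  sample Y: E = 386.1 GPa, ρ = 3890 kg/m³
  sample Y: M = 5.05×10⁻³
  sample L: M = 1.05×10⁻³
The maximum is for sample Y.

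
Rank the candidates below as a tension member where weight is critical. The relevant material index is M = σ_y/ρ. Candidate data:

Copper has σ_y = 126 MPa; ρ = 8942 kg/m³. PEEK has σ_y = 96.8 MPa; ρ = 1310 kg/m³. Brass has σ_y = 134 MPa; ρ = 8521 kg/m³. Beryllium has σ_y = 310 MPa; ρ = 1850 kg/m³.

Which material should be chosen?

Evaluate M for each candidate:
  beryllium: M = 168 kN·m/kg
  PEEK: M = 73.9 kN·m/kg
  brass: M = 15.7 kN·m/kg
  copper: M = 14.1 kN·m/kg
Highest index: beryllium.

beryllium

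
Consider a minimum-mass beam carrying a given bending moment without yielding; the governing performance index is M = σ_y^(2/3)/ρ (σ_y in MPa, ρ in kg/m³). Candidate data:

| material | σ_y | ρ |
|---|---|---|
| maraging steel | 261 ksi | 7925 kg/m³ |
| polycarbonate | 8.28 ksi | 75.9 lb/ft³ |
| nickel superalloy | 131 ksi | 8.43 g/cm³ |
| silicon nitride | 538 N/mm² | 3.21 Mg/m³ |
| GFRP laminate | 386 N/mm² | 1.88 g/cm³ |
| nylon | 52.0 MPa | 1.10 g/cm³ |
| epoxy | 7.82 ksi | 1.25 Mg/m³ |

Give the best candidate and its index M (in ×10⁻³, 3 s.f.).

Putting every candidate on a common basis:
  maraging steel: σ_y = 1800 MPa, ρ = 7925 kg/m³
  polycarbonate: σ_y = 57.09 MPa, ρ = 1216 kg/m³
  nickel superalloy: σ_y = 903.2 MPa, ρ = 8430 kg/m³
  silicon nitride: σ_y = 538.0 MPa, ρ = 3210 kg/m³
  GFRP laminate: σ_y = 386.0 MPa, ρ = 1880 kg/m³
  nylon: σ_y = 52.00 MPa, ρ = 1100 kg/m³
  epoxy: σ_y = 53.92 MPa, ρ = 1250 kg/m³
  GFRP laminate: M = 28.2×10⁻³
  silicon nitride: M = 20.6×10⁻³
  maraging steel: M = 18.7×10⁻³
  nylon: M = 12.7×10⁻³
  polycarbonate: M = 12.2×10⁻³
  epoxy: M = 11.4×10⁻³
  nickel superalloy: M = 11.1×10⁻³
The maximum is for GFRP laminate.

GFRP laminate, M = 28.2×10⁻³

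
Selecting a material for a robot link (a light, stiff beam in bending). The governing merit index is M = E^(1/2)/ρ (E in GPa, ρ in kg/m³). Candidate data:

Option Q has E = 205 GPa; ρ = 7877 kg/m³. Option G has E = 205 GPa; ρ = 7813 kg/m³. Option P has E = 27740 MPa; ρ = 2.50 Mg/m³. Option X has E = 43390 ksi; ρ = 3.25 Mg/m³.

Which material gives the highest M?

In SI units:
  option Q: E = 205.0 GPa, ρ = 7877 kg/m³
  option G: E = 205.0 GPa, ρ = 7813 kg/m³
  option P: E = 27.74 GPa, ρ = 2500 kg/m³
  option X: E = 299.2 GPa, ρ = 3250 kg/m³
  option X: M = 5.32×10⁻³
  option P: M = 2.11×10⁻³
  option G: M = 1.83×10⁻³
  option Q: M = 1.82×10⁻³
Option X has the largest M.

option X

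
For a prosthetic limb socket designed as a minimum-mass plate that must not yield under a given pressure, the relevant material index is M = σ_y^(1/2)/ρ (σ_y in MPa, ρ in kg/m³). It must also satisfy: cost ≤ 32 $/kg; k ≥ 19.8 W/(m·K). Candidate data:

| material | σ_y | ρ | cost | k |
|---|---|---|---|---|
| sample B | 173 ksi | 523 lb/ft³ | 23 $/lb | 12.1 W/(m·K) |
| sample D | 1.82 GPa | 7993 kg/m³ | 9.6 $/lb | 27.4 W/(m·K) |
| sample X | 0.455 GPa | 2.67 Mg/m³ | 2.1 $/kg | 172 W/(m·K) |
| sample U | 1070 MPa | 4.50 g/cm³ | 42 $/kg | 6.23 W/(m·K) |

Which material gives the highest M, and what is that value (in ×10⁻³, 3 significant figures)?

Screen on constraints: cost ≤ 32 $/kg; k ≥ 19.8 W/(m·K). Survivors: sample D, sample X.
In SI units:
  sample D: σ_y = 1820 MPa, ρ = 7993 kg/m³
  sample X: σ_y = 455.0 MPa, ρ = 2670 kg/m³
  sample X: M = 7.99×10⁻³
  sample D: M = 5.34×10⁻³
Highest index: sample X.

sample X, M = 7.99×10⁻³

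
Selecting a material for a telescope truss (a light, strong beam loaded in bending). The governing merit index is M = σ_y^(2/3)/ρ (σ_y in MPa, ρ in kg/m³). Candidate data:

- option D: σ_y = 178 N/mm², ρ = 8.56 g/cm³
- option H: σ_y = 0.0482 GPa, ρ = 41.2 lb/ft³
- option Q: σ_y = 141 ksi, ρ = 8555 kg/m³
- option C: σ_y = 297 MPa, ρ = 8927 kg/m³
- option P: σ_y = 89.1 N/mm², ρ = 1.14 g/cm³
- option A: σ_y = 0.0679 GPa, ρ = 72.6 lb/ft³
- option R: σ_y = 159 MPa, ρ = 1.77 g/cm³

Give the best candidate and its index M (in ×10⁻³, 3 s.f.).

option H, M = 20.1×10⁻³

In SI units:
  option D: σ_y = 178.0 MPa, ρ = 8560 kg/m³
  option H: σ_y = 48.20 MPa, ρ = 660.0 kg/m³
  option Q: σ_y = 972.2 MPa, ρ = 8555 kg/m³
  option C: σ_y = 297.0 MPa, ρ = 8927 kg/m³
  option P: σ_y = 89.10 MPa, ρ = 1140 kg/m³
  option A: σ_y = 67.90 MPa, ρ = 1163 kg/m³
  option R: σ_y = 159.0 MPa, ρ = 1770 kg/m³
  option H: M = 20.1×10⁻³
  option P: M = 17.5×10⁻³
  option R: M = 16.6×10⁻³
  option A: M = 14.3×10⁻³
  option Q: M = 11.5×10⁻³
  option C: M = 4.99×10⁻³
  option D: M = 3.70×10⁻³
The maximum is for option H.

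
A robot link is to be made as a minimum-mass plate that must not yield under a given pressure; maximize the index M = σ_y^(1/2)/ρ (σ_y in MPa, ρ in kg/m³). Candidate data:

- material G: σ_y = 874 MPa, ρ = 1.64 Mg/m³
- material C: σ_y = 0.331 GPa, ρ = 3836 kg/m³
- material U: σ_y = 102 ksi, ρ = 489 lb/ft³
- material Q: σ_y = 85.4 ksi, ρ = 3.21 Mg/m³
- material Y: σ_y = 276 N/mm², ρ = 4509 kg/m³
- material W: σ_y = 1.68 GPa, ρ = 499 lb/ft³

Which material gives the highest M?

After converting to SI:
  material G: σ_y = 874.0 MPa, ρ = 1640 kg/m³
  material C: σ_y = 331.0 MPa, ρ = 3836 kg/m³
  material U: σ_y = 703.3 MPa, ρ = 7833 kg/m³
  material Q: σ_y = 588.8 MPa, ρ = 3210 kg/m³
  material Y: σ_y = 276.0 MPa, ρ = 4509 kg/m³
  material W: σ_y = 1680 MPa, ρ = 7993 kg/m³
  material G: M = 18.0×10⁻³
  material Q: M = 7.56×10⁻³
  material W: M = 5.13×10⁻³
  material C: M = 4.74×10⁻³
  material Y: M = 3.68×10⁻³
  material U: M = 3.39×10⁻³
Material G has the largest M.

material G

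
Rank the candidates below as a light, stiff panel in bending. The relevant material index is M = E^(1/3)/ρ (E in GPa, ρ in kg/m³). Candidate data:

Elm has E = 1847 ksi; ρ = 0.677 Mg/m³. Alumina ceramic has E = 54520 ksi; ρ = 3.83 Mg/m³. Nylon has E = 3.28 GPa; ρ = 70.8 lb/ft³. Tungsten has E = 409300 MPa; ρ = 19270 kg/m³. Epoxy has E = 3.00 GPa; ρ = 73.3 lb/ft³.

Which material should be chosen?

Normalizing units and computing the index:
  elm: E = 12.73 GPa, ρ = 677.0 kg/m³
  alumina ceramic: E = 375.9 GPa, ρ = 3830 kg/m³
  nylon: E = 3.280 GPa, ρ = 1134 kg/m³
  tungsten: E = 409.3 GPa, ρ = 19270 kg/m³
  epoxy: E = 3.000 GPa, ρ = 1174 kg/m³
  elm: M = 3.45×10⁻³
  alumina ceramic: M = 1.88×10⁻³
  nylon: M = 1.31×10⁻³
  epoxy: M = 1.23×10⁻³
  tungsten: M = 0.385×10⁻³
Elm has the largest M.

elm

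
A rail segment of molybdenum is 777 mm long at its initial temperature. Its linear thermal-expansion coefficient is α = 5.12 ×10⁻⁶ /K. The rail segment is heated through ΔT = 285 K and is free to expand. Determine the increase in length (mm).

1.13 mm

ΔL = α·L₀·ΔT = 5.12×10⁻⁶ × 777 mm × 285.0 K = 1.13 mm.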